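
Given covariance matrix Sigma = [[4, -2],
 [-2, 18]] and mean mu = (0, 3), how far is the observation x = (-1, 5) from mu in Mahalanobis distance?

Step 1 — centre the observation: (x - mu) = (-1, 2).

Step 2 — invert Sigma. det(Sigma) = 4·18 - (-2)² = 68.
  Sigma^{-1} = (1/det) · [[d, -b], [-b, a]] = [[0.2647, 0.0294],
 [0.0294, 0.0588]].

Step 3 — form the quadratic (x - mu)^T · Sigma^{-1} · (x - mu):
  Sigma^{-1} · (x - mu) = (-0.2059, 0.0882).
  (x - mu)^T · [Sigma^{-1} · (x - mu)] = (-1)·(-0.2059) + (2)·(0.0882) = 0.3824.

Step 4 — take square root: d = √(0.3824) ≈ 0.6183.

d(x, mu) = √(0.3824) ≈ 0.6183


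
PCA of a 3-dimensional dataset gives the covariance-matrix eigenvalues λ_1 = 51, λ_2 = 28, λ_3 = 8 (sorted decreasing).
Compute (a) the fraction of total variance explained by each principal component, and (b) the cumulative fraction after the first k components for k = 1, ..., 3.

Step 1 — total variance = trace(Sigma) = Σ λ_i = 51 + 28 + 8 = 87.

Step 2 — fraction explained by component i = λ_i / Σ λ:
  PC1: 51/87 = 0.5862
  PC2: 28/87 = 0.3218
  PC3: 8/87 = 0.092

Step 3 — cumulative fraction after k components = (λ_1 + ... + λ_k) / Σ λ:
  k = 1: 51/87 = 0.5862
  k = 2: (51 + 28)/87 = 79/87 = 0.908
  k = 3: (51 + 28 + 8)/87 = 87/87 = 1

Summary (fraction, with percent):

explained: PC1 0.5862 (58.62%), PC2 0.3218 (32.18%), PC3 0.092 (9.2%);  cumulative: 0.5862, 0.908, 1


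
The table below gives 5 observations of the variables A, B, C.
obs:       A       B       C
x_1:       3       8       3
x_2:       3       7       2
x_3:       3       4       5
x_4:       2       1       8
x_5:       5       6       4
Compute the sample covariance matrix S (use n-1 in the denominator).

Step 1 — column means:
  mean(A) = (3 + 3 + 3 + 2 + 5) / 5 = 16/5 = 3.2
  mean(B) = (8 + 7 + 4 + 1 + 6) / 5 = 26/5 = 5.2
  mean(C) = (3 + 2 + 5 + 8 + 4) / 5 = 22/5 = 4.4

Step 2 — sample covariance S[i,j] = (1/(n-1)) · Σ_k (x_{k,i} - mean_i) · (x_{k,j} - mean_j), with n-1 = 4.
  S[A,A] = ((-0.2)·(-0.2) + (-0.2)·(-0.2) + (-0.2)·(-0.2) + (-1.2)·(-1.2) + (1.8)·(1.8)) / 4 = 4.8/4 = 1.2
  S[A,B] = ((-0.2)·(2.8) + (-0.2)·(1.8) + (-0.2)·(-1.2) + (-1.2)·(-4.2) + (1.8)·(0.8)) / 4 = 5.8/4 = 1.45
  S[A,C] = ((-0.2)·(-1.4) + (-0.2)·(-2.4) + (-0.2)·(0.6) + (-1.2)·(3.6) + (1.8)·(-0.4)) / 4 = -4.4/4 = -1.1
  S[B,B] = ((2.8)·(2.8) + (1.8)·(1.8) + (-1.2)·(-1.2) + (-4.2)·(-4.2) + (0.8)·(0.8)) / 4 = 30.8/4 = 7.7
  S[B,C] = ((2.8)·(-1.4) + (1.8)·(-2.4) + (-1.2)·(0.6) + (-4.2)·(3.6) + (0.8)·(-0.4)) / 4 = -24.4/4 = -6.1
  S[C,C] = ((-1.4)·(-1.4) + (-2.4)·(-2.4) + (0.6)·(0.6) + (3.6)·(3.6) + (-0.4)·(-0.4)) / 4 = 21.2/4 = 5.3

S is symmetric (S[j,i] = S[i,j]). Assembling:

S = [[1.2, 1.45, -1.1],
 [1.45, 7.7, -6.1],
 [-1.1, -6.1, 5.3]]


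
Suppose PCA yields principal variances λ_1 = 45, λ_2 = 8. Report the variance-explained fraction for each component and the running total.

Step 1 — total variance = trace(Sigma) = Σ λ_i = 45 + 8 = 53.

Step 2 — fraction explained by component i = λ_i / Σ λ:
  PC1: 45/53 = 0.8491
  PC2: 8/53 = 0.1509

Step 3 — cumulative fraction after k components = (λ_1 + ... + λ_k) / Σ λ:
  k = 1: 45/53 = 0.8491
  k = 2: (45 + 8)/53 = 53/53 = 1

Summary (fraction, with percent):

explained: PC1 0.8491 (84.91%), PC2 0.1509 (15.09%);  cumulative: 0.8491, 1


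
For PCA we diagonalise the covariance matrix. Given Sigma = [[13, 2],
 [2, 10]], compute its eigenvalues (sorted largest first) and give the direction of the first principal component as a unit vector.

Step 1 — characteristic polynomial of 2×2 Sigma:
  det(Sigma - λI) = λ² - trace · λ + det = 0.
  trace = 13 + 10 = 23, det = 13·10 - (2)² = 126.
Step 2 — discriminant:
  Δ = trace² - 4·det = 529 - 504 = 25.
Step 3 — eigenvalues:
  λ = (trace ± √Δ)/2 = (23 ± 5)/2,
  λ_1 = 14,  λ_2 = 9.

Step 4 — unit eigenvector for λ_1: solve (Sigma - λ_1 I)v = 0. First row:
  (13 - 14)·v_x + (2)·v_y = 0, i.e. (-1)·v_x + (2)·v_y = 0,
  so v ∝ (b, λ_1 - a) = (2, 1) = u.
  ||u|| = √((2)² + (1)²) = √(5) ≈ 2.2361,
  v_1 = u/||u|| ≈ (0.8944, 0.4472) (||v_1|| = 1).

λ_1 = 14,  λ_2 = 9;  v_1 ≈ (0.8944, 0.4472)


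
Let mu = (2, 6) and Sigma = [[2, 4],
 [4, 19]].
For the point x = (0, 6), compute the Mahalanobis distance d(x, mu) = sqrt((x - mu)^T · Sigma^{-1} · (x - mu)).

Step 1 — centre the observation: (x - mu) = (-2, 0).

Step 2 — invert Sigma. det(Sigma) = 2·19 - (4)² = 22.
  Sigma^{-1} = (1/det) · [[d, -b], [-b, a]] = [[0.8636, -0.1818],
 [-0.1818, 0.0909]].

Step 3 — form the quadratic (x - mu)^T · Sigma^{-1} · (x - mu):
  Sigma^{-1} · (x - mu) = (-1.7273, 0.3636).
  (x - mu)^T · [Sigma^{-1} · (x - mu)] = (-2)·(-1.7273) + (0)·(0.3636) = 3.4545.

Step 4 — take square root: d = √(3.4545) ≈ 1.8586.

d(x, mu) = √(3.4545) ≈ 1.8586


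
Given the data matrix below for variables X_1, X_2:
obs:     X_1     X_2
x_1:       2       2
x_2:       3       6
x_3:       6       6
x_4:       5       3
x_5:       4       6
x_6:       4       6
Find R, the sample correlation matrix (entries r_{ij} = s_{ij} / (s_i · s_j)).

Step 1 — column means:
  mean(X_1) = (2 + 3 + 6 + 5 + 4 + 4) / 6 = 24/6 = 4
  mean(X_2) = (2 + 6 + 6 + 3 + 6 + 6) / 6 = 29/6 = 4.8333

Step 2 — sample variances and covariances s[i,j] = (1/(n-1)) · Σ_k (x_{k,i} - mean_i) · (x_{k,j} - mean_j), with n-1 = 5:
  s[X_1,X_1] = ((-2)·(-2) + (-1)·(-1) + (2)·(2) + (1)·(1) + (0)·(0) + (0)·(0)) / 5 = 10/5 = 2
  s[X_1,X_2] = ((-2)·(-2.8333) + (-1)·(1.1667) + (2)·(1.1667) + (1)·(-1.8333) + (0)·(1.1667) + (0)·(1.1667)) / 5 = 5/5 = 1
  s[X_2,X_2] = ((-2.8333)·(-2.8333) + (1.1667)·(1.1667) + (1.1667)·(1.1667) + (-1.8333)·(-1.8333) + (1.1667)·(1.1667) + (1.1667)·(1.1667)) / 5 = 16.8333/5 = 3.3667
  Sample standard deviations s_i = √(s[i,i]):
  s(X_1) = √(2) = 1.4142
  s(X_2) = √(3.3667) = 1.8348

Step 3 — r_{ij} = s_{ij} / (s_i · s_j):
  r[X_1,X_1] = 1 (diagonal).
  r[X_1,X_2] = 1 / (1.4142 · 1.8348) = 1 / 2.5949 = 0.3854
  r[X_2,X_2] = 1 (diagonal).

R is symmetric with unit diagonal. Assembling:

R = [[1, 0.3854],
 [0.3854, 1]]


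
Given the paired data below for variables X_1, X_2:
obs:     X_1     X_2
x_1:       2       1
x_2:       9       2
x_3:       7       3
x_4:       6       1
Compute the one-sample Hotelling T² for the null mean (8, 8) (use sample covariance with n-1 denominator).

Step 1 — sample mean vector:
  mean(X_1) = (2 + 9 + 7 + 6) / 4 = 24/4 = 6
  mean(X_2) = (1 + 2 + 3 + 1) / 4 = 7/4 = 1.75
  x̄ = (6, 1.75),  deviation x̄ - mu_0 = (6, 1.75) - (8, 8) = (-2, -6.25).

Step 2 — sample covariance matrix, S[i,j] = (1/(n-1)) · Σ_k (x_{k,i} - mean_i) · (x_{k,j} - mean_j), divisor n-1 = 3:
  S[X_1,X_1] = ((-4)·(-4) + (3)·(3) + (1)·(1) + (0)·(0)) / 3 = 26/3 = 8.6667
  S[X_1,X_2] = ((-4)·(-0.75) + (3)·(0.25) + (1)·(1.25) + (0)·(-0.75)) / 3 = 5/3 = 1.6667
  S[X_2,X_2] = ((-0.75)·(-0.75) + (0.25)·(0.25) + (1.25)·(1.25) + (-0.75)·(-0.75)) / 3 = 2.75/3 = 0.9167
  S = [[8.6667, 1.6667],
 [1.6667, 0.9167]].

Step 3 — invert S. det(S) = 8.6667·0.9167 - (1.6667)² = 5.1667.
  S^{-1} = (1/det) · [[d, -b], [-b, a]] = [[0.1774, -0.3226],
 [-0.3226, 1.6774]].

Step 4 — quadratic form (x̄ - mu_0)^T · S^{-1} · (x̄ - mu_0):
  S^{-1} · (x̄ - mu_0) = (1.6613, -9.8387),
  (x̄ - mu_0)^T · [...] = (-2)·(1.6613) + (-6.25)·(-9.8387) = 58.1694.

Step 5 — scale by n: T² = 4 · 58.1694 = 232.6774.

T² ≈ 232.6774


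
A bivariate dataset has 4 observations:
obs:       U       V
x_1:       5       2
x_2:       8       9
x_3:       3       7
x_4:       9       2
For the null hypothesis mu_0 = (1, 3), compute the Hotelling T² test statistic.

Step 1 — sample mean vector:
  mean(U) = (5 + 8 + 3 + 9) / 4 = 25/4 = 6.25
  mean(V) = (2 + 9 + 7 + 2) / 4 = 20/4 = 5
  x̄ = (6.25, 5),  deviation x̄ - mu_0 = (6.25, 5) - (1, 3) = (5.25, 2).

Step 2 — sample covariance matrix, S[i,j] = (1/(n-1)) · Σ_k (x_{k,i} - mean_i) · (x_{k,j} - mean_j), divisor n-1 = 3:
  S[U,U] = ((-1.25)·(-1.25) + (1.75)·(1.75) + (-3.25)·(-3.25) + (2.75)·(2.75)) / 3 = 22.75/3 = 7.5833
  S[U,V] = ((-1.25)·(-3) + (1.75)·(4) + (-3.25)·(2) + (2.75)·(-3)) / 3 = -4/3 = -1.3333
  S[V,V] = ((-3)·(-3) + (4)·(4) + (2)·(2) + (-3)·(-3)) / 3 = 38/3 = 12.6667
  S = [[7.5833, -1.3333],
 [-1.3333, 12.6667]].

Step 3 — invert S. det(S) = 7.5833·12.6667 - (-1.3333)² = 94.2778.
  S^{-1} = (1/det) · [[d, -b], [-b, a]] = [[0.1344, 0.0141],
 [0.0141, 0.0804]].

Step 4 — quadratic form (x̄ - mu_0)^T · S^{-1} · (x̄ - mu_0):
  S^{-1} · (x̄ - mu_0) = (0.7336, 0.2351),
  (x̄ - mu_0)^T · [...] = (5.25)·(0.7336) + (2)·(0.2351) = 4.3219.

Step 5 — scale by n: T² = 4 · 4.3219 = 17.2876.

T² ≈ 17.2876


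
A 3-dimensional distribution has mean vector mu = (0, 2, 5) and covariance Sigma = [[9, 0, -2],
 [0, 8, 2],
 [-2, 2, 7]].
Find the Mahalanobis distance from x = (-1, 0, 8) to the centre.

Step 1 — centre the observation: (x - mu) = (-1, -2, 3).

Step 2 — invert Sigma (cofactor / det for 3×3, or solve directly):
  Sigma^{-1} = [[0.1193, -0.0092, 0.0367],
 [-0.0092, 0.1353, -0.0413],
 [0.0367, -0.0413, 0.1651]].

Step 3 — form the quadratic (x - mu)^T · Sigma^{-1} · (x - mu):
  Sigma^{-1} · (x - mu) = (0.0092, -0.3853, 0.5413).
  (x - mu)^T · [Sigma^{-1} · (x - mu)] = (-1)·(0.0092) + (-2)·(-0.3853) + (3)·(0.5413) = 2.3853.

Step 4 — take square root: d = √(2.3853) ≈ 1.5444.

d(x, mu) = √(2.3853) ≈ 1.5444


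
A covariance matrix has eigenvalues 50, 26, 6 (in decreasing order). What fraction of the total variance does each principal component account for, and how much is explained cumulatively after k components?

Step 1 — total variance = trace(Sigma) = Σ λ_i = 50 + 26 + 6 = 82.

Step 2 — fraction explained by component i = λ_i / Σ λ:
  PC1: 50/82 = 0.6098
  PC2: 26/82 = 0.3171
  PC3: 6/82 = 0.0732

Step 3 — cumulative fraction after k components = (λ_1 + ... + λ_k) / Σ λ:
  k = 1: 50/82 = 0.6098
  k = 2: (50 + 26)/82 = 76/82 = 0.9268
  k = 3: (50 + 26 + 6)/82 = 82/82 = 1

Summary (fraction, with percent):

explained: PC1 0.6098 (60.98%), PC2 0.3171 (31.71%), PC3 0.0732 (7.32%);  cumulative: 0.6098, 0.9268, 1


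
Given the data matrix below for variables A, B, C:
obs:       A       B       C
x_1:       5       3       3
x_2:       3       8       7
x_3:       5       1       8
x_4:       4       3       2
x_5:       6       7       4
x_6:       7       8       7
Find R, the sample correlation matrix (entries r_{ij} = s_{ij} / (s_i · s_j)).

Step 1 — column means:
  mean(A) = (5 + 3 + 5 + 4 + 6 + 7) / 6 = 30/6 = 5
  mean(B) = (3 + 8 + 1 + 3 + 7 + 8) / 6 = 30/6 = 5
  mean(C) = (3 + 7 + 8 + 2 + 4 + 7) / 6 = 31/6 = 5.1667

Step 2 — sample variances and covariances s[i,j] = (1/(n-1)) · Σ_k (x_{k,i} - mean_i) · (x_{k,j} - mean_j), with n-1 = 5:
  s[A,A] = ((0)·(0) + (-2)·(-2) + (0)·(0) + (-1)·(-1) + (1)·(1) + (2)·(2)) / 5 = 10/5 = 2
  s[A,B] = ((0)·(-2) + (-2)·(3) + (0)·(-4) + (-1)·(-2) + (1)·(2) + (2)·(3)) / 5 = 4/5 = 0.8
  s[A,C] = ((0)·(-2.1667) + (-2)·(1.8333) + (0)·(2.8333) + (-1)·(-3.1667) + (1)·(-1.1667) + (2)·(1.8333)) / 5 = 2/5 = 0.4
  s[B,B] = ((-2)·(-2) + (3)·(3) + (-4)·(-4) + (-2)·(-2) + (2)·(2) + (3)·(3)) / 5 = 46/5 = 9.2
  s[B,C] = ((-2)·(-2.1667) + (3)·(1.8333) + (-4)·(2.8333) + (-2)·(-3.1667) + (2)·(-1.1667) + (3)·(1.8333)) / 5 = 8/5 = 1.6
  s[C,C] = ((-2.1667)·(-2.1667) + (1.8333)·(1.8333) + (2.8333)·(2.8333) + (-3.1667)·(-3.1667) + (-1.1667)·(-1.1667) + (1.8333)·(1.8333)) / 5 = 30.8333/5 = 6.1667
  Sample standard deviations s_i = √(s[i,i]):
  s(A) = √(2) = 1.4142
  s(B) = √(9.2) = 3.0332
  s(C) = √(6.1667) = 2.4833

Step 3 — r_{ij} = s_{ij} / (s_i · s_j):
  r[A,A] = 1 (diagonal).
  r[A,B] = 0.8 / (1.4142 · 3.0332) = 0.8 / 4.2895 = 0.1865
  r[A,C] = 0.4 / (1.4142 · 2.4833) = 0.4 / 3.5119 = 0.1139
  r[B,B] = 1 (diagonal).
  r[B,C] = 1.6 / (3.0332 · 2.4833) = 1.6 / 7.5322 = 0.2124
  r[C,C] = 1 (diagonal).

R is symmetric with unit diagonal. Assembling:

R = [[1, 0.1865, 0.1139],
 [0.1865, 1, 0.2124],
 [0.1139, 0.2124, 1]]


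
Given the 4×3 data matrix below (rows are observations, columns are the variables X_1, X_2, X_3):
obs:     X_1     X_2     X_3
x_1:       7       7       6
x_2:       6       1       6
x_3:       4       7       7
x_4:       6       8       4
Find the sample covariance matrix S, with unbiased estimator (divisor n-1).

Step 1 — column means:
  mean(X_1) = (7 + 6 + 4 + 6) / 4 = 23/4 = 5.75
  mean(X_2) = (7 + 1 + 7 + 8) / 4 = 23/4 = 5.75
  mean(X_3) = (6 + 6 + 7 + 4) / 4 = 23/4 = 5.75

Step 2 — sample covariance S[i,j] = (1/(n-1)) · Σ_k (x_{k,i} - mean_i) · (x_{k,j} - mean_j), with n-1 = 3.
  S[X_1,X_1] = ((1.25)·(1.25) + (0.25)·(0.25) + (-1.75)·(-1.75) + (0.25)·(0.25)) / 3 = 4.75/3 = 1.5833
  S[X_1,X_2] = ((1.25)·(1.25) + (0.25)·(-4.75) + (-1.75)·(1.25) + (0.25)·(2.25)) / 3 = -1.25/3 = -0.4167
  S[X_1,X_3] = ((1.25)·(0.25) + (0.25)·(0.25) + (-1.75)·(1.25) + (0.25)·(-1.75)) / 3 = -2.25/3 = -0.75
  S[X_2,X_2] = ((1.25)·(1.25) + (-4.75)·(-4.75) + (1.25)·(1.25) + (2.25)·(2.25)) / 3 = 30.75/3 = 10.25
  S[X_2,X_3] = ((1.25)·(0.25) + (-4.75)·(0.25) + (1.25)·(1.25) + (2.25)·(-1.75)) / 3 = -3.25/3 = -1.0833
  S[X_3,X_3] = ((0.25)·(0.25) + (0.25)·(0.25) + (1.25)·(1.25) + (-1.75)·(-1.75)) / 3 = 4.75/3 = 1.5833

S is symmetric (S[j,i] = S[i,j]). Assembling:

S = [[1.5833, -0.4167, -0.75],
 [-0.4167, 10.25, -1.0833],
 [-0.75, -1.0833, 1.5833]]


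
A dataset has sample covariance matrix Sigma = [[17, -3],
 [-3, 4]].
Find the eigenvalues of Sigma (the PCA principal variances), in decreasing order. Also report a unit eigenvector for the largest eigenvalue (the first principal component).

Step 1 — characteristic polynomial of 2×2 Sigma:
  det(Sigma - λI) = λ² - trace · λ + det = 0.
  trace = 17 + 4 = 21, det = 17·4 - (-3)² = 59.
Step 2 — discriminant:
  Δ = trace² - 4·det = 441 - 236 = 205.
Step 3 — eigenvalues:
  λ = (trace ± √Δ)/2 = (21 ± 14.3178)/2,
  λ_1 = 17.6589,  λ_2 = 3.3411.

Step 4 — unit eigenvector for λ_1: solve (Sigma - λ_1 I)v = 0. First row:
  (17 - 17.6589)·v_x + (-3)·v_y = 0, i.e. (-0.6589)·v_x + (-3)·v_y = 0,
  so v ∝ (b, λ_1 - a) = (-3, 0.6589); multiply by -1 so the first entry is positive: u = (3, -0.6589).
  ||u|| = √((3)² + (-0.6589)²) = √(9.4342) ≈ 3.0715,
  v_1 = u/||u|| ≈ (0.9767, -0.2145) (||v_1|| = 1).

λ_1 = 17.6589,  λ_2 = 3.3411;  v_1 ≈ (0.9767, -0.2145)


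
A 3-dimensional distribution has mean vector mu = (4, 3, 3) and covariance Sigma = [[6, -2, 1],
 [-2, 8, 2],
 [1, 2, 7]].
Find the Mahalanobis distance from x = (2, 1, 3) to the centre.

Step 1 — centre the observation: (x - mu) = (-2, -2, 0).

Step 2 — invert Sigma (cofactor / det for 3×3, or solve directly):
  Sigma^{-1} = [[0.194, 0.0597, -0.0448],
 [0.0597, 0.153, -0.0522],
 [-0.0448, -0.0522, 0.1642]].

Step 3 — form the quadratic (x - mu)^T · Sigma^{-1} · (x - mu):
  Sigma^{-1} · (x - mu) = (-0.5075, -0.4254, 0.194).
  (x - mu)^T · [Sigma^{-1} · (x - mu)] = (-2)·(-0.5075) + (-2)·(-0.4254) + (0)·(0.194) = 1.8657.

Step 4 — take square root: d = √(1.8657) ≈ 1.3659.

d(x, mu) = √(1.8657) ≈ 1.3659


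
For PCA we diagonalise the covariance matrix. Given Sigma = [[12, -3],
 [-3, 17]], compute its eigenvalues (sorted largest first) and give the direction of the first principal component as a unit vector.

Step 1 — characteristic polynomial of 2×2 Sigma:
  det(Sigma - λI) = λ² - trace · λ + det = 0.
  trace = 12 + 17 = 29, det = 12·17 - (-3)² = 195.
Step 2 — discriminant:
  Δ = trace² - 4·det = 841 - 780 = 61.
Step 3 — eigenvalues:
  λ = (trace ± √Δ)/2 = (29 ± 7.8102)/2,
  λ_1 = 18.4051,  λ_2 = 10.5949.

Step 4 — unit eigenvector for λ_1: solve (Sigma - λ_1 I)v = 0. First row:
  (12 - 18.4051)·v_x + (-3)·v_y = 0, i.e. (-6.4051)·v_x + (-3)·v_y = 0,
  so v ∝ (b, λ_1 - a) = (-3, 6.4051); multiply by -1 so the first entry is positive: u = (3, -6.4051).
  ||u|| = √((3)² + (-6.4051)²) = √(50.0256) ≈ 7.0729,
  v_1 = u/||u|| ≈ (0.4242, -0.9056) (||v_1|| = 1).

λ_1 = 18.4051,  λ_2 = 10.5949;  v_1 ≈ (0.4242, -0.9056)


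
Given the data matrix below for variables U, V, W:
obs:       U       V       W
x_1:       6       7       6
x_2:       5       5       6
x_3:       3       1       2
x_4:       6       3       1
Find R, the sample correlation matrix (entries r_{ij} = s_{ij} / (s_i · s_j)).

Step 1 — column means:
  mean(U) = (6 + 5 + 3 + 6) / 4 = 20/4 = 5
  mean(V) = (7 + 5 + 1 + 3) / 4 = 16/4 = 4
  mean(W) = (6 + 6 + 2 + 1) / 4 = 15/4 = 3.75

Step 2 — sample variances and covariances s[i,j] = (1/(n-1)) · Σ_k (x_{k,i} - mean_i) · (x_{k,j} - mean_j), with n-1 = 3:
  s[U,U] = ((1)·(1) + (0)·(0) + (-2)·(-2) + (1)·(1)) / 3 = 6/3 = 2
  s[U,V] = ((1)·(3) + (0)·(1) + (-2)·(-3) + (1)·(-1)) / 3 = 8/3 = 2.6667
  s[U,W] = ((1)·(2.25) + (0)·(2.25) + (-2)·(-1.75) + (1)·(-2.75)) / 3 = 3/3 = 1
  s[V,V] = ((3)·(3) + (1)·(1) + (-3)·(-3) + (-1)·(-1)) / 3 = 20/3 = 6.6667
  s[V,W] = ((3)·(2.25) + (1)·(2.25) + (-3)·(-1.75) + (-1)·(-2.75)) / 3 = 17/3 = 5.6667
  s[W,W] = ((2.25)·(2.25) + (2.25)·(2.25) + (-1.75)·(-1.75) + (-2.75)·(-2.75)) / 3 = 20.75/3 = 6.9167
  Sample standard deviations s_i = √(s[i,i]):
  s(U) = √(2) = 1.4142
  s(V) = √(6.6667) = 2.582
  s(W) = √(6.9167) = 2.63

Step 3 — r_{ij} = s_{ij} / (s_i · s_j):
  r[U,U] = 1 (diagonal).
  r[U,V] = 2.6667 / (1.4142 · 2.582) = 2.6667 / 3.6515 = 0.7303
  r[U,W] = 1 / (1.4142 · 2.63) = 1 / 3.7193 = 0.2689
  r[V,V] = 1 (diagonal).
  r[V,W] = 5.6667 / (2.582 · 2.63) = 5.6667 / 6.7905 = 0.8345
  r[W,W] = 1 (diagonal).

R is symmetric with unit diagonal. Assembling:

R = [[1, 0.7303, 0.2689],
 [0.7303, 1, 0.8345],
 [0.2689, 0.8345, 1]]


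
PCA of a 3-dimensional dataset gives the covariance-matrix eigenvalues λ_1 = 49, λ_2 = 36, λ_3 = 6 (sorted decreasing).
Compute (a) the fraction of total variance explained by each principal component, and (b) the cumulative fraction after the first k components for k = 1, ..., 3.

Step 1 — total variance = trace(Sigma) = Σ λ_i = 49 + 36 + 6 = 91.

Step 2 — fraction explained by component i = λ_i / Σ λ:
  PC1: 49/91 = 0.5385
  PC2: 36/91 = 0.3956
  PC3: 6/91 = 0.0659

Step 3 — cumulative fraction after k components = (λ_1 + ... + λ_k) / Σ λ:
  k = 1: 49/91 = 0.5385
  k = 2: (49 + 36)/91 = 85/91 = 0.9341
  k = 3: (49 + 36 + 6)/91 = 91/91 = 1

Summary (fraction, with percent):

explained: PC1 0.5385 (53.85%), PC2 0.3956 (39.56%), PC3 0.0659 (6.59%);  cumulative: 0.5385, 0.9341, 1


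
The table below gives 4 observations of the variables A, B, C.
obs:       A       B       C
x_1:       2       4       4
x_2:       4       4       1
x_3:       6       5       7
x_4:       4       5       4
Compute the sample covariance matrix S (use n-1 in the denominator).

Step 1 — column means:
  mean(A) = (2 + 4 + 6 + 4) / 4 = 16/4 = 4
  mean(B) = (4 + 4 + 5 + 5) / 4 = 18/4 = 4.5
  mean(C) = (4 + 1 + 7 + 4) / 4 = 16/4 = 4

Step 2 — sample covariance S[i,j] = (1/(n-1)) · Σ_k (x_{k,i} - mean_i) · (x_{k,j} - mean_j), with n-1 = 3.
  S[A,A] = ((-2)·(-2) + (0)·(0) + (2)·(2) + (0)·(0)) / 3 = 8/3 = 2.6667
  S[A,B] = ((-2)·(-0.5) + (0)·(-0.5) + (2)·(0.5) + (0)·(0.5)) / 3 = 2/3 = 0.6667
  S[A,C] = ((-2)·(0) + (0)·(-3) + (2)·(3) + (0)·(0)) / 3 = 6/3 = 2
  S[B,B] = ((-0.5)·(-0.5) + (-0.5)·(-0.5) + (0.5)·(0.5) + (0.5)·(0.5)) / 3 = 1/3 = 0.3333
  S[B,C] = ((-0.5)·(0) + (-0.5)·(-3) + (0.5)·(3) + (0.5)·(0)) / 3 = 3/3 = 1
  S[C,C] = ((0)·(0) + (-3)·(-3) + (3)·(3) + (0)·(0)) / 3 = 18/3 = 6

S is symmetric (S[j,i] = S[i,j]). Assembling:

S = [[2.6667, 0.6667, 2],
 [0.6667, 0.3333, 1],
 [2, 1, 6]]


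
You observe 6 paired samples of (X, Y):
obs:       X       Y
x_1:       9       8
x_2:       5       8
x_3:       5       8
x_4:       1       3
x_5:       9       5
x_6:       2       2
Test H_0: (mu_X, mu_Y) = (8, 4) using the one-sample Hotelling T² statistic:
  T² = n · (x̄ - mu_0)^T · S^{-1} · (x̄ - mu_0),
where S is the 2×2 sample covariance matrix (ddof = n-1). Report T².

Step 1 — sample mean vector:
  mean(X) = (9 + 5 + 5 + 1 + 9 + 2) / 6 = 31/6 = 5.1667
  mean(Y) = (8 + 8 + 8 + 3 + 5 + 2) / 6 = 34/6 = 5.6667
  x̄ = (5.1667, 5.6667),  deviation x̄ - mu_0 = (5.1667, 5.6667) - (8, 4) = (-2.8333, 1.6667).

Step 2 — sample covariance matrix, S[i,j] = (1/(n-1)) · Σ_k (x_{k,i} - mean_i) · (x_{k,j} - mean_j), divisor n-1 = 5:
  S[X,X] = ((3.8333)·(3.8333) + (-0.1667)·(-0.1667) + (-0.1667)·(-0.1667) + (-4.1667)·(-4.1667) + (3.8333)·(3.8333) + (-3.1667)·(-3.1667)) / 5 = 56.8333/5 = 11.3667
  S[X,Y] = ((3.8333)·(2.3333) + (-0.1667)·(2.3333) + (-0.1667)·(2.3333) + (-4.1667)·(-2.6667) + (3.8333)·(-0.6667) + (-3.1667)·(-3.6667)) / 5 = 28.3333/5 = 5.6667
  S[Y,Y] = ((2.3333)·(2.3333) + (2.3333)·(2.3333) + (2.3333)·(2.3333) + (-2.6667)·(-2.6667) + (-0.6667)·(-0.6667) + (-3.6667)·(-3.6667)) / 5 = 37.3333/5 = 7.4667
  S = [[11.3667, 5.6667],
 [5.6667, 7.4667]].

Step 3 — invert S. det(S) = 11.3667·7.4667 - (5.6667)² = 52.76.
  S^{-1} = (1/det) · [[d, -b], [-b, a]] = [[0.1415, -0.1074],
 [-0.1074, 0.2154]].

Step 4 — quadratic form (x̄ - mu_0)^T · S^{-1} · (x̄ - mu_0):
  S^{-1} · (x̄ - mu_0) = (-0.58, 0.6634),
  (x̄ - mu_0)^T · [...] = (-2.8333)·(-0.58) + (1.6667)·(0.6634) = 2.7489.

Step 5 — scale by n: T² = 6 · 2.7489 = 16.4936.

T² ≈ 16.4936


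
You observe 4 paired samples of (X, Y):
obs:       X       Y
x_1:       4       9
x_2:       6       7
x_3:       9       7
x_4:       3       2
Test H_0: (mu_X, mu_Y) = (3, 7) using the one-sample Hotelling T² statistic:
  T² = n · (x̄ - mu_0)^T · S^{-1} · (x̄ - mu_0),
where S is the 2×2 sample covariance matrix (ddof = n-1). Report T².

Step 1 — sample mean vector:
  mean(X) = (4 + 6 + 9 + 3) / 4 = 22/4 = 5.5
  mean(Y) = (9 + 7 + 7 + 2) / 4 = 25/4 = 6.25
  x̄ = (5.5, 6.25),  deviation x̄ - mu_0 = (5.5, 6.25) - (3, 7) = (2.5, -0.75).

Step 2 — sample covariance matrix, S[i,j] = (1/(n-1)) · Σ_k (x_{k,i} - mean_i) · (x_{k,j} - mean_j), divisor n-1 = 3:
  S[X,X] = ((-1.5)·(-1.5) + (0.5)·(0.5) + (3.5)·(3.5) + (-2.5)·(-2.5)) / 3 = 21/3 = 7
  S[X,Y] = ((-1.5)·(2.75) + (0.5)·(0.75) + (3.5)·(0.75) + (-2.5)·(-4.25)) / 3 = 9.5/3 = 3.1667
  S[Y,Y] = ((2.75)·(2.75) + (0.75)·(0.75) + (0.75)·(0.75) + (-4.25)·(-4.25)) / 3 = 26.75/3 = 8.9167
  S = [[7, 3.1667],
 [3.1667, 8.9167]].

Step 3 — invert S. det(S) = 7·8.9167 - (3.1667)² = 52.3889.
  S^{-1} = (1/det) · [[d, -b], [-b, a]] = [[0.1702, -0.0604],
 [-0.0604, 0.1336]].

Step 4 — quadratic form (x̄ - mu_0)^T · S^{-1} · (x̄ - mu_0):
  S^{-1} · (x̄ - mu_0) = (0.4708, -0.2513),
  (x̄ - mu_0)^T · [...] = (2.5)·(0.4708) + (-0.75)·(-0.2513) = 1.3656.

Step 5 — scale by n: T² = 4 · 1.3656 = 5.4624.

T² ≈ 5.4624


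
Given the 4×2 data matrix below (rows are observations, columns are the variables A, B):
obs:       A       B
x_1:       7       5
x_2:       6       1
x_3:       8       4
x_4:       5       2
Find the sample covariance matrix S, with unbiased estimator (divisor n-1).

Step 1 — column means:
  mean(A) = (7 + 6 + 8 + 5) / 4 = 26/4 = 6.5
  mean(B) = (5 + 1 + 4 + 2) / 4 = 12/4 = 3

Step 2 — sample covariance S[i,j] = (1/(n-1)) · Σ_k (x_{k,i} - mean_i) · (x_{k,j} - mean_j), with n-1 = 3.
  S[A,A] = ((0.5)·(0.5) + (-0.5)·(-0.5) + (1.5)·(1.5) + (-1.5)·(-1.5)) / 3 = 5/3 = 1.6667
  S[A,B] = ((0.5)·(2) + (-0.5)·(-2) + (1.5)·(1) + (-1.5)·(-1)) / 3 = 5/3 = 1.6667
  S[B,B] = ((2)·(2) + (-2)·(-2) + (1)·(1) + (-1)·(-1)) / 3 = 10/3 = 3.3333

S is symmetric (S[j,i] = S[i,j]). Assembling:

S = [[1.6667, 1.6667],
 [1.6667, 3.3333]]


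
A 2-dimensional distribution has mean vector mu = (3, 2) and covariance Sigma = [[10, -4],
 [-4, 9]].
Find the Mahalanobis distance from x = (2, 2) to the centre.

Step 1 — centre the observation: (x - mu) = (-1, 0).

Step 2 — invert Sigma. det(Sigma) = 10·9 - (-4)² = 74.
  Sigma^{-1} = (1/det) · [[d, -b], [-b, a]] = [[0.1216, 0.0541],
 [0.0541, 0.1351]].

Step 3 — form the quadratic (x - mu)^T · Sigma^{-1} · (x - mu):
  Sigma^{-1} · (x - mu) = (-0.1216, -0.0541).
  (x - mu)^T · [Sigma^{-1} · (x - mu)] = (-1)·(-0.1216) + (0)·(-0.0541) = 0.1216.

Step 4 — take square root: d = √(0.1216) ≈ 0.3487.

d(x, mu) = √(0.1216) ≈ 0.3487


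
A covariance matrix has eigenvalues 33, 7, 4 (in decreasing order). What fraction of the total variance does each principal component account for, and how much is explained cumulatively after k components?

Step 1 — total variance = trace(Sigma) = Σ λ_i = 33 + 7 + 4 = 44.

Step 2 — fraction explained by component i = λ_i / Σ λ:
  PC1: 33/44 = 0.75
  PC2: 7/44 = 0.1591
  PC3: 4/44 = 0.0909

Step 3 — cumulative fraction after k components = (λ_1 + ... + λ_k) / Σ λ:
  k = 1: 33/44 = 0.75
  k = 2: (33 + 7)/44 = 40/44 = 0.9091
  k = 3: (33 + 7 + 4)/44 = 44/44 = 1

Summary (fraction, with percent):

explained: PC1 0.75 (75%), PC2 0.1591 (15.91%), PC3 0.0909 (9.09%);  cumulative: 0.75, 0.9091, 1


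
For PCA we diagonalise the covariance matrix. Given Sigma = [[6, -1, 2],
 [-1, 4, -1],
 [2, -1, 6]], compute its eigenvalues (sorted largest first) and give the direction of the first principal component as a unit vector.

Step 1 — characteristic polynomial p(λ) = det(λI - Sigma) = λ³ - tr·λ² + c_1·λ - det, where tr = trace, c_1 = sum of the principal 2×2 minors, det = det(Sigma):
  tr = 6 + 4 + 6 = 16,
  c_1 = (6·4 - (-1)²) + (6·6 - (2)²) + (4·6 - (-1)²) = 23 + 32 + 23 = 78,
  det = 6·(4·6 - (-1)²) - (-1)·((-1)·6 - (-1)·(2)) + (2)·((-1)·(-1) - 4·(2)) = 6·(23) - (-1)·(-4) + (2)·(-7) = 120.
  So p(λ) = λ³ - 16λ² + 78λ - 120.
Step 2 — look for an integer root (rational root theorem: any rational root is an integer divisor of 120). Testing λ = 4:
  p(4) = 64 - 256 + 312 - 120 = 0  ✓
  Dividing out (λ - 4): p(λ) = (λ - 4)(λ² - 12λ + 30).
Step 3 — remaining eigenvalues from the quadratic λ² - 12λ + 30 = 0:
  Δ = 12² - 4·30 = 144 - 120 = 24,  λ = (12 ± √24)/2 = (12 ± 4.899)/2 ≈ 8.4495 or 3.5505.
  Sorted: λ_1 = 8.4495,  λ_2 = 4,  λ_3 = 3.5505  (check: sum = 16 = tr ✓).

Step 4 — unit eigenvector for λ_1 ≈ 8.4495: v spans the null space of (Sigma - λ_1 I), whose rows are
  r_1 = (-2.4495, -1, 2),  r_2 = (-1, -4.4495, -1),  r_3 = (2, -1, -2.4495).
  v is orthogonal to every row, so take v ∝ r_1 × r_2 = ((-1)·(-1) - (2)·(-4.4495), (2)·(-1) - (-2.4495)·(-1), (-2.4495)·(-4.4495) - (-1)·(-1)) ≈ (9.899, -4.4495, 9.899).
  Let u = (9.899, -4.4495, 9.899).
  ||u|| = √((9.899)² + (-4.4495)² + (9.899)²) = √(215.7775) ≈ 14.6894,  v_1 = u/||u|| ≈ (0.6739, -0.3029, 0.6739) (||v_1|| = 1).

λ_1 = 8.4495,  λ_2 = 4,  λ_3 = 3.5505;  v_1 ≈ (0.6739, -0.3029, 0.6739)


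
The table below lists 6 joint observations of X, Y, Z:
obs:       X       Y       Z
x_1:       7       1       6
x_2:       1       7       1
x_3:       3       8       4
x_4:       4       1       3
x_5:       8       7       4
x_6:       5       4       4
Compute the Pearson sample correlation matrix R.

Step 1 — column means:
  mean(X) = (7 + 1 + 3 + 4 + 8 + 5) / 6 = 28/6 = 4.6667
  mean(Y) = (1 + 7 + 8 + 1 + 7 + 4) / 6 = 28/6 = 4.6667
  mean(Z) = (6 + 1 + 4 + 3 + 4 + 4) / 6 = 22/6 = 3.6667

Step 2 — sample variances and covariances s[i,j] = (1/(n-1)) · Σ_k (x_{k,i} - mean_i) · (x_{k,j} - mean_j), with n-1 = 5:
  s[X,X] = ((2.3333)·(2.3333) + (-3.6667)·(-3.6667) + (-1.6667)·(-1.6667) + (-0.6667)·(-0.6667) + (3.3333)·(3.3333) + (0.3333)·(0.3333)) / 5 = 33.3333/5 = 6.6667
  s[X,Y] = ((2.3333)·(-3.6667) + (-3.6667)·(2.3333) + (-1.6667)·(3.3333) + (-0.6667)·(-3.6667) + (3.3333)·(2.3333) + (0.3333)·(-0.6667)) / 5 = -12.6667/5 = -2.5333
  s[X,Z] = ((2.3333)·(2.3333) + (-3.6667)·(-2.6667) + (-1.6667)·(0.3333) + (-0.6667)·(-0.6667) + (3.3333)·(0.3333) + (0.3333)·(0.3333)) / 5 = 16.3333/5 = 3.2667
  s[Y,Y] = ((-3.6667)·(-3.6667) + (2.3333)·(2.3333) + (3.3333)·(3.3333) + (-3.6667)·(-3.6667) + (2.3333)·(2.3333) + (-0.6667)·(-0.6667)) / 5 = 49.3333/5 = 9.8667
  s[Y,Z] = ((-3.6667)·(2.3333) + (2.3333)·(-2.6667) + (3.3333)·(0.3333) + (-3.6667)·(-0.6667) + (2.3333)·(0.3333) + (-0.6667)·(0.3333)) / 5 = -10.6667/5 = -2.1333
  s[Z,Z] = ((2.3333)·(2.3333) + (-2.6667)·(-2.6667) + (0.3333)·(0.3333) + (-0.6667)·(-0.6667) + (0.3333)·(0.3333) + (0.3333)·(0.3333)) / 5 = 13.3333/5 = 2.6667
  Sample standard deviations s_i = √(s[i,i]):
  s(X) = √(6.6667) = 2.582
  s(Y) = √(9.8667) = 3.1411
  s(Z) = √(2.6667) = 1.633

Step 3 — r_{ij} = s_{ij} / (s_i · s_j):
  r[X,X] = 1 (diagonal).
  r[X,Y] = -2.5333 / (2.582 · 3.1411) = -2.5333 / 8.1104 = -0.3124
  r[X,Z] = 3.2667 / (2.582 · 1.633) = 3.2667 / 4.2164 = 0.7748
  r[Y,Y] = 1 (diagonal).
  r[Y,Z] = -2.1333 / (3.1411 · 1.633) = -2.1333 / 5.1294 = -0.4159
  r[Z,Z] = 1 (diagonal).

R is symmetric with unit diagonal. Assembling:

R = [[1, -0.3124, 0.7748],
 [-0.3124, 1, -0.4159],
 [0.7748, -0.4159, 1]]


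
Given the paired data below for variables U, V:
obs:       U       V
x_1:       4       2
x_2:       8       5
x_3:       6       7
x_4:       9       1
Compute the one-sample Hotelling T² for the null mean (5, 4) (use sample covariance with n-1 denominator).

Step 1 — sample mean vector:
  mean(U) = (4 + 8 + 6 + 9) / 4 = 27/4 = 6.75
  mean(V) = (2 + 5 + 7 + 1) / 4 = 15/4 = 3.75
  x̄ = (6.75, 3.75),  deviation x̄ - mu_0 = (6.75, 3.75) - (5, 4) = (1.75, -0.25).

Step 2 — sample covariance matrix, S[i,j] = (1/(n-1)) · Σ_k (x_{k,i} - mean_i) · (x_{k,j} - mean_j), divisor n-1 = 3:
  S[U,U] = ((-2.75)·(-2.75) + (1.25)·(1.25) + (-0.75)·(-0.75) + (2.25)·(2.25)) / 3 = 14.75/3 = 4.9167
  S[U,V] = ((-2.75)·(-1.75) + (1.25)·(1.25) + (-0.75)·(3.25) + (2.25)·(-2.75)) / 3 = -2.25/3 = -0.75
  S[V,V] = ((-1.75)·(-1.75) + (1.25)·(1.25) + (3.25)·(3.25) + (-2.75)·(-2.75)) / 3 = 22.75/3 = 7.5833
  S = [[4.9167, -0.75],
 [-0.75, 7.5833]].

Step 3 — invert S. det(S) = 4.9167·7.5833 - (-0.75)² = 36.7222.
  S^{-1} = (1/det) · [[d, -b], [-b, a]] = [[0.2065, 0.0204],
 [0.0204, 0.1339]].

Step 4 — quadratic form (x̄ - mu_0)^T · S^{-1} · (x̄ - mu_0):
  S^{-1} · (x̄ - mu_0) = (0.3563, 0.0023),
  (x̄ - mu_0)^T · [...] = (1.75)·(0.3563) + (-0.25)·(0.0023) = 0.6229.

Step 5 — scale by n: T² = 4 · 0.6229 = 2.4917.

T² ≈ 2.4917


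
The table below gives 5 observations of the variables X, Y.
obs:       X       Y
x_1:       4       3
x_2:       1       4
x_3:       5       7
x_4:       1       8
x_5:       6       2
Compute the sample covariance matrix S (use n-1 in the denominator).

Step 1 — column means:
  mean(X) = (4 + 1 + 5 + 1 + 6) / 5 = 17/5 = 3.4
  mean(Y) = (3 + 4 + 7 + 8 + 2) / 5 = 24/5 = 4.8

Step 2 — sample covariance S[i,j] = (1/(n-1)) · Σ_k (x_{k,i} - mean_i) · (x_{k,j} - mean_j), with n-1 = 4.
  S[X,X] = ((0.6)·(0.6) + (-2.4)·(-2.4) + (1.6)·(1.6) + (-2.4)·(-2.4) + (2.6)·(2.6)) / 4 = 21.2/4 = 5.3
  S[X,Y] = ((0.6)·(-1.8) + (-2.4)·(-0.8) + (1.6)·(2.2) + (-2.4)·(3.2) + (2.6)·(-2.8)) / 4 = -10.6/4 = -2.65
  S[Y,Y] = ((-1.8)·(-1.8) + (-0.8)·(-0.8) + (2.2)·(2.2) + (3.2)·(3.2) + (-2.8)·(-2.8)) / 4 = 26.8/4 = 6.7

S is symmetric (S[j,i] = S[i,j]). Assembling:

S = [[5.3, -2.65],
 [-2.65, 6.7]]


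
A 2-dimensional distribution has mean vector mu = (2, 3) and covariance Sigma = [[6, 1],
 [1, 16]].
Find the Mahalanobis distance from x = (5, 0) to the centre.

Step 1 — centre the observation: (x - mu) = (3, -3).

Step 2 — invert Sigma. det(Sigma) = 6·16 - (1)² = 95.
  Sigma^{-1} = (1/det) · [[d, -b], [-b, a]] = [[0.1684, -0.0105],
 [-0.0105, 0.0632]].

Step 3 — form the quadratic (x - mu)^T · Sigma^{-1} · (x - mu):
  Sigma^{-1} · (x - mu) = (0.5368, -0.2211).
  (x - mu)^T · [Sigma^{-1} · (x - mu)] = (3)·(0.5368) + (-3)·(-0.2211) = 2.2737.

Step 4 — take square root: d = √(2.2737) ≈ 1.5079.

d(x, mu) = √(2.2737) ≈ 1.5079


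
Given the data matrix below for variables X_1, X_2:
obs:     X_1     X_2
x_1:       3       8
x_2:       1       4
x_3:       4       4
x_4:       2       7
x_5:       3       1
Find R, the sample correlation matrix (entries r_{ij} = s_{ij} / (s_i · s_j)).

Step 1 — column means:
  mean(X_1) = (3 + 1 + 4 + 2 + 3) / 5 = 13/5 = 2.6
  mean(X_2) = (8 + 4 + 4 + 7 + 1) / 5 = 24/5 = 4.8

Step 2 — sample variances and covariances s[i,j] = (1/(n-1)) · Σ_k (x_{k,i} - mean_i) · (x_{k,j} - mean_j), with n-1 = 4:
  s[X_1,X_1] = ((0.4)·(0.4) + (-1.6)·(-1.6) + (1.4)·(1.4) + (-0.6)·(-0.6) + (0.4)·(0.4)) / 4 = 5.2/4 = 1.3
  s[X_1,X_2] = ((0.4)·(3.2) + (-1.6)·(-0.8) + (1.4)·(-0.8) + (-0.6)·(2.2) + (0.4)·(-3.8)) / 4 = -1.4/4 = -0.35
  s[X_2,X_2] = ((3.2)·(3.2) + (-0.8)·(-0.8) + (-0.8)·(-0.8) + (2.2)·(2.2) + (-3.8)·(-3.8)) / 4 = 30.8/4 = 7.7
  Sample standard deviations s_i = √(s[i,i]):
  s(X_1) = √(1.3) = 1.1402
  s(X_2) = √(7.7) = 2.7749

Step 3 — r_{ij} = s_{ij} / (s_i · s_j):
  r[X_1,X_1] = 1 (diagonal).
  r[X_1,X_2] = -0.35 / (1.1402 · 2.7749) = -0.35 / 3.1639 = -0.1106
  r[X_2,X_2] = 1 (diagonal).

R is symmetric with unit diagonal. Assembling:

R = [[1, -0.1106],
 [-0.1106, 1]]


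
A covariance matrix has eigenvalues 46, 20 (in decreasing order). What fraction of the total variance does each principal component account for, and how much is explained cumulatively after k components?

Step 1 — total variance = trace(Sigma) = Σ λ_i = 46 + 20 = 66.

Step 2 — fraction explained by component i = λ_i / Σ λ:
  PC1: 46/66 = 0.697
  PC2: 20/66 = 0.303

Step 3 — cumulative fraction after k components = (λ_1 + ... + λ_k) / Σ λ:
  k = 1: 46/66 = 0.697
  k = 2: (46 + 20)/66 = 66/66 = 1

Summary (fraction, with percent):

explained: PC1 0.697 (69.7%), PC2 0.303 (30.3%);  cumulative: 0.697, 1


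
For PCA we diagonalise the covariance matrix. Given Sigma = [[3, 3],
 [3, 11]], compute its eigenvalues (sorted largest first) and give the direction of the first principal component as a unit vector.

Step 1 — characteristic polynomial of 2×2 Sigma:
  det(Sigma - λI) = λ² - trace · λ + det = 0.
  trace = 3 + 11 = 14, det = 3·11 - (3)² = 24.
Step 2 — discriminant:
  Δ = trace² - 4·det = 196 - 96 = 100.
Step 3 — eigenvalues:
  λ = (trace ± √Δ)/2 = (14 ± 10)/2,
  λ_1 = 12,  λ_2 = 2.

Step 4 — unit eigenvector for λ_1: solve (Sigma - λ_1 I)v = 0. First row:
  (3 - 12)·v_x + (3)·v_y = 0, i.e. (-9)·v_x + (3)·v_y = 0,
  so v ∝ (b, λ_1 - a) = (3, 9) = u.
  ||u|| = √((3)² + (9)²) = √(90) ≈ 9.4868,
  v_1 = u/||u|| ≈ (0.3162, 0.9487) (||v_1|| = 1).

λ_1 = 12,  λ_2 = 2;  v_1 ≈ (0.3162, 0.9487)


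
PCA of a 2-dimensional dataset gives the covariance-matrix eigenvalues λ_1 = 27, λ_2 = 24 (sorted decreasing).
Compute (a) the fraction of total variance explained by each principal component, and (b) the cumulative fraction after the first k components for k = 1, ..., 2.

Step 1 — total variance = trace(Sigma) = Σ λ_i = 27 + 24 = 51.

Step 2 — fraction explained by component i = λ_i / Σ λ:
  PC1: 27/51 = 0.5294
  PC2: 24/51 = 0.4706

Step 3 — cumulative fraction after k components = (λ_1 + ... + λ_k) / Σ λ:
  k = 1: 27/51 = 0.5294
  k = 2: (27 + 24)/51 = 51/51 = 1

Summary (fraction, with percent):

explained: PC1 0.5294 (52.94%), PC2 0.4706 (47.06%);  cumulative: 0.5294, 1


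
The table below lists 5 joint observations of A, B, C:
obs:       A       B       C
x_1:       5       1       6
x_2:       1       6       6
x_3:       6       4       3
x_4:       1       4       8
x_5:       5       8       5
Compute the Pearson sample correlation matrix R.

Step 1 — column means:
  mean(A) = (5 + 1 + 6 + 1 + 5) / 5 = 18/5 = 3.6
  mean(B) = (1 + 6 + 4 + 4 + 8) / 5 = 23/5 = 4.6
  mean(C) = (6 + 6 + 3 + 8 + 5) / 5 = 28/5 = 5.6

Step 2 — sample variances and covariances s[i,j] = (1/(n-1)) · Σ_k (x_{k,i} - mean_i) · (x_{k,j} - mean_j), with n-1 = 4:
  s[A,A] = ((1.4)·(1.4) + (-2.6)·(-2.6) + (2.4)·(2.4) + (-2.6)·(-2.6) + (1.4)·(1.4)) / 4 = 23.2/4 = 5.8
  s[A,B] = ((1.4)·(-3.6) + (-2.6)·(1.4) + (2.4)·(-0.6) + (-2.6)·(-0.6) + (1.4)·(3.4)) / 4 = -3.8/4 = -0.95
  s[A,C] = ((1.4)·(0.4) + (-2.6)·(0.4) + (2.4)·(-2.6) + (-2.6)·(2.4) + (1.4)·(-0.6)) / 4 = -13.8/4 = -3.45
  s[B,B] = ((-3.6)·(-3.6) + (1.4)·(1.4) + (-0.6)·(-0.6) + (-0.6)·(-0.6) + (3.4)·(3.4)) / 4 = 27.2/4 = 6.8
  s[B,C] = ((-3.6)·(0.4) + (1.4)·(0.4) + (-0.6)·(-2.6) + (-0.6)·(2.4) + (3.4)·(-0.6)) / 4 = -2.8/4 = -0.7
  s[C,C] = ((0.4)·(0.4) + (0.4)·(0.4) + (-2.6)·(-2.6) + (2.4)·(2.4) + (-0.6)·(-0.6)) / 4 = 13.2/4 = 3.3
  Sample standard deviations s_i = √(s[i,i]):
  s(A) = √(5.8) = 2.4083
  s(B) = √(6.8) = 2.6077
  s(C) = √(3.3) = 1.8166

Step 3 — r_{ij} = s_{ij} / (s_i · s_j):
  r[A,A] = 1 (diagonal).
  r[A,B] = -0.95 / (2.4083 · 2.6077) = -0.95 / 6.2801 = -0.1513
  r[A,C] = -3.45 / (2.4083 · 1.8166) = -3.45 / 4.3749 = -0.7886
  r[B,B] = 1 (diagonal).
  r[B,C] = -0.7 / (2.6077 · 1.8166) = -0.7 / 4.7371 = -0.1478
  r[C,C] = 1 (diagonal).

R is symmetric with unit diagonal. Assembling:

R = [[1, -0.1513, -0.7886],
 [-0.1513, 1, -0.1478],
 [-0.7886, -0.1478, 1]]


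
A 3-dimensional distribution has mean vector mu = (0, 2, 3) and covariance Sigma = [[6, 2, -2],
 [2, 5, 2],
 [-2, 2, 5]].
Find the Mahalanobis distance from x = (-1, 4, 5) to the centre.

Step 1 — centre the observation: (x - mu) = (-1, 2, 2).

Step 2 — invert Sigma (cofactor / det for 3×3, or solve directly):
  Sigma^{-1} = [[0.3, -0.2, 0.2],
 [-0.2, 0.3714, -0.2286],
 [0.2, -0.2286, 0.3714]].

Step 3 — form the quadratic (x - mu)^T · Sigma^{-1} · (x - mu):
  Sigma^{-1} · (x - mu) = (-0.3, 0.4857, 0.0857).
  (x - mu)^T · [Sigma^{-1} · (x - mu)] = (-1)·(-0.3) + (2)·(0.4857) + (2)·(0.0857) = 1.4429.

Step 4 — take square root: d = √(1.4429) ≈ 1.2012.

d(x, mu) = √(1.4429) ≈ 1.2012


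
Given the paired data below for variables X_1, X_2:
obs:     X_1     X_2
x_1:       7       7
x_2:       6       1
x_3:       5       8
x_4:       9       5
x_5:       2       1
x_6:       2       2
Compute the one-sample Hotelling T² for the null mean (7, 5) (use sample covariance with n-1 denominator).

Step 1 — sample mean vector:
  mean(X_1) = (7 + 6 + 5 + 9 + 2 + 2) / 6 = 31/6 = 5.1667
  mean(X_2) = (7 + 1 + 8 + 5 + 1 + 2) / 6 = 24/6 = 4
  x̄ = (5.1667, 4),  deviation x̄ - mu_0 = (5.1667, 4) - (7, 5) = (-1.8333, -1).

Step 2 — sample covariance matrix, S[i,j] = (1/(n-1)) · Σ_k (x_{k,i} - mean_i) · (x_{k,j} - mean_j), divisor n-1 = 5:
  S[X_1,X_1] = ((1.8333)·(1.8333) + (0.8333)·(0.8333) + (-0.1667)·(-0.1667) + (3.8333)·(3.8333) + (-3.1667)·(-3.1667) + (-3.1667)·(-3.1667)) / 5 = 38.8333/5 = 7.7667
  S[X_1,X_2] = ((1.8333)·(3) + (0.8333)·(-3) + (-0.1667)·(4) + (3.8333)·(1) + (-3.1667)·(-3) + (-3.1667)·(-2)) / 5 = 22/5 = 4.4
  S[X_2,X_2] = ((3)·(3) + (-3)·(-3) + (4)·(4) + (1)·(1) + (-3)·(-3) + (-2)·(-2)) / 5 = 48/5 = 9.6
  S = [[7.7667, 4.4],
 [4.4, 9.6]].

Step 3 — invert S. det(S) = 7.7667·9.6 - (4.4)² = 55.2.
  S^{-1} = (1/det) · [[d, -b], [-b, a]] = [[0.1739, -0.0797],
 [-0.0797, 0.1407]].

Step 4 — quadratic form (x̄ - mu_0)^T · S^{-1} · (x̄ - mu_0):
  S^{-1} · (x̄ - mu_0) = (-0.2391, 0.0054),
  (x̄ - mu_0)^T · [...] = (-1.8333)·(-0.2391) + (-1)·(0.0054) = 0.433.

Step 5 — scale by n: T² = 6 · 0.433 = 2.5978.

T² ≈ 2.5978


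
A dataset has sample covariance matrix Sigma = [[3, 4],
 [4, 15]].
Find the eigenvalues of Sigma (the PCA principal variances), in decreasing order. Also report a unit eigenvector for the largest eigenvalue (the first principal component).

Step 1 — characteristic polynomial of 2×2 Sigma:
  det(Sigma - λI) = λ² - trace · λ + det = 0.
  trace = 3 + 15 = 18, det = 3·15 - (4)² = 29.
Step 2 — discriminant:
  Δ = trace² - 4·det = 324 - 116 = 208.
Step 3 — eigenvalues:
  λ = (trace ± √Δ)/2 = (18 ± 14.4222)/2,
  λ_1 = 16.2111,  λ_2 = 1.7889.

Step 4 — unit eigenvector for λ_1: solve (Sigma - λ_1 I)v = 0. First row:
  (3 - 16.2111)·v_x + (4)·v_y = 0, i.e. (-13.2111)·v_x + (4)·v_y = 0,
  so v ∝ (b, λ_1 - a) = (4, 13.2111) = u.
  ||u|| = √((4)² + (13.2111)²) = √(190.5332) ≈ 13.8034,
  v_1 = u/||u|| ≈ (0.2898, 0.9571) (||v_1|| = 1).

λ_1 = 16.2111,  λ_2 = 1.7889;  v_1 ≈ (0.2898, 0.9571)
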